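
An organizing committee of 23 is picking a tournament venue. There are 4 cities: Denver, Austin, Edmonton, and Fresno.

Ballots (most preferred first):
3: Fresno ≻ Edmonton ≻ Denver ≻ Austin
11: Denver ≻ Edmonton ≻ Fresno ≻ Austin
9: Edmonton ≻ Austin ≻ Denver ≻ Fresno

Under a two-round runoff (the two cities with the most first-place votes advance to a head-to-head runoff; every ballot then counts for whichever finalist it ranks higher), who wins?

Edmonton

Round 1 first-place votes: Denver 11, Austin 0, Edmonton 9, Fresno 3. Denver and Edmonton advance.
Runoff: Denver is ranked above Edmonton on 11 ballots, Edmonton above Denver on 12.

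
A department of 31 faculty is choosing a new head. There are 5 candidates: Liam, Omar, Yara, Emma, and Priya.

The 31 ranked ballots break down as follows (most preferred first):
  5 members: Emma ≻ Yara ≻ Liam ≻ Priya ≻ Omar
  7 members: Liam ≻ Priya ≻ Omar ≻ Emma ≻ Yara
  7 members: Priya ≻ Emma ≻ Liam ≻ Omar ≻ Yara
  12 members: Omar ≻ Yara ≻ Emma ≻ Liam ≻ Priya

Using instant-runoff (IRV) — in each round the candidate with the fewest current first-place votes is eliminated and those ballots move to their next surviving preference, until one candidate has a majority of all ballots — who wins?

Round 1: Liam 7, Omar 12, Yara 0, Emma 5, Priya 7. Yara eliminated.
Round 2: Liam 7, Omar 12, Emma 5, Priya 7. Emma eliminated.
Round 3: Liam 12, Omar 12, Priya 7. Priya eliminated.
Round 4: Liam 19, Omar 12. Liam has a majority (≥16).

Liam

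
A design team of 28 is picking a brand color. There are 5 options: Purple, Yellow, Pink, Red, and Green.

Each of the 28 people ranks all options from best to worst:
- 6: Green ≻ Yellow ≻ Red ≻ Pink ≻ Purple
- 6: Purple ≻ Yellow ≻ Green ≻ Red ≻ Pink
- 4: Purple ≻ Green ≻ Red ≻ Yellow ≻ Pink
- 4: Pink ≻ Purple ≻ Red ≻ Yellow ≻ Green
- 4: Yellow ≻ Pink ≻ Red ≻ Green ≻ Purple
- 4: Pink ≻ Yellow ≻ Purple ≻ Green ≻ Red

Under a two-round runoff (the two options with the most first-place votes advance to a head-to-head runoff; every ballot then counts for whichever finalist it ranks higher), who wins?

Round 1 first-place votes: Purple 10, Yellow 4, Pink 8, Red 0, Green 6. Purple and Pink advance.
Runoff: Purple is ranked above Pink on 10 ballots, Pink above Purple on 18.

Pink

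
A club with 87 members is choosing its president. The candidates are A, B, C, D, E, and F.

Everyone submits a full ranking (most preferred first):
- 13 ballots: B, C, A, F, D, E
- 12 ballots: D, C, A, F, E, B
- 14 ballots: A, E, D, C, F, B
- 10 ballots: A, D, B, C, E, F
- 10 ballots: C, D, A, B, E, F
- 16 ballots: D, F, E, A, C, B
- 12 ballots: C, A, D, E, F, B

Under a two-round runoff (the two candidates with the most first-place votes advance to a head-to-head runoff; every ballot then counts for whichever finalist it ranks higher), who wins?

A

Round 1 first-place votes: A 24, B 13, C 22, D 28, E 0, F 0. D and A advance.
Runoff: D is ranked above A on 38 ballots, A above D on 49.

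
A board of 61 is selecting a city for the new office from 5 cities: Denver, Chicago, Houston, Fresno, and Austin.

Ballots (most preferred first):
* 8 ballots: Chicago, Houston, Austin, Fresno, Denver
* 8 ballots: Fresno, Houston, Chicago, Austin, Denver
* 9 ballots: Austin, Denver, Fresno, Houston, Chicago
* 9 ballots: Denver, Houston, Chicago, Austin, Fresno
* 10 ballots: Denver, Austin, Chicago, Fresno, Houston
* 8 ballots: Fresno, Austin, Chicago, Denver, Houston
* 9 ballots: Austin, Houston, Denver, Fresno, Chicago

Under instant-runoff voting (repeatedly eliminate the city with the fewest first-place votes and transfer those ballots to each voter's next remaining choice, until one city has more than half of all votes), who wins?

Austin

Round 1: Denver 19, Chicago 8, Houston 0, Fresno 16, Austin 18. Houston eliminated.
Round 2: Denver 19, Chicago 8, Fresno 16, Austin 18. Chicago eliminated.
Round 3: Denver 19, Fresno 16, Austin 26. Fresno eliminated.
Round 4: Denver 19, Austin 42. Austin has a majority (≥31).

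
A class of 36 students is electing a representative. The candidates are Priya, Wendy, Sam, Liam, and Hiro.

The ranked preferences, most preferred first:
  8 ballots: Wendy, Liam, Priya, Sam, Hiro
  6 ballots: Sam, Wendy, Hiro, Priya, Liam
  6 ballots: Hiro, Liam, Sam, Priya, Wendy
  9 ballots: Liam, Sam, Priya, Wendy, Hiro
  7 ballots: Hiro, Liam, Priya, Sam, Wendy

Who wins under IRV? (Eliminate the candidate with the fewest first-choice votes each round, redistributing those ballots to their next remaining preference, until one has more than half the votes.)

Round 1: Priya 0, Wendy 8, Sam 6, Liam 9, Hiro 13. Priya eliminated.
Round 2: Wendy 8, Sam 6, Liam 9, Hiro 13. Sam eliminated.
Round 3: Wendy 14, Liam 9, Hiro 13. Liam eliminated.
Round 4: Wendy 23, Hiro 13. Wendy has a majority (≥19).

Wendy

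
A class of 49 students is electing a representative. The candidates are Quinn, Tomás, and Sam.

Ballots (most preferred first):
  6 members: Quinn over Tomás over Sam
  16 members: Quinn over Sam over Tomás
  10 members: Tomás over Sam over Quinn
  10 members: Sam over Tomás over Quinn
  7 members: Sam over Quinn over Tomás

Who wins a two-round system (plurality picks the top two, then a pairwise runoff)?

Round 1 first-place votes: Quinn 22, Tomás 10, Sam 17. Quinn and Sam advance.
Runoff: Quinn is ranked above Sam on 22 ballots, Sam above Quinn on 27.

Sam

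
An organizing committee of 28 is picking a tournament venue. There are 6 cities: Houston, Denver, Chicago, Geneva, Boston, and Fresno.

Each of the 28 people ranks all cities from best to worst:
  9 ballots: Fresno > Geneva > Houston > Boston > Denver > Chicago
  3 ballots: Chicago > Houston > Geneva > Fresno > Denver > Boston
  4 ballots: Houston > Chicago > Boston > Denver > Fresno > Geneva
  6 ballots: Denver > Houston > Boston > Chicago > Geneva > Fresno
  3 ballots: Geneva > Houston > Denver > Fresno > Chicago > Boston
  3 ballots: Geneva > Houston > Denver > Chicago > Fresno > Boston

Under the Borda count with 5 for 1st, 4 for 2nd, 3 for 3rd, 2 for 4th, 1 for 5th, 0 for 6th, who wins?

Houston

Houston: 9×3 + 3×4 + 4×5 + 6×4 + 3×4 + 3×4 = 107
Denver: 9×1 + 3×1 + 4×2 + 6×5 + 3×3 + 3×3 = 68
Chicago: 9×0 + 3×5 + 4×4 + 6×2 + 3×1 + 3×2 = 52
Geneva: 9×4 + 3×3 + 4×0 + 6×1 + 3×5 + 3×5 = 81
Boston: 9×2 + 3×0 + 4×3 + 6×3 + 3×0 + 3×0 = 48
Fresno: 9×5 + 3×2 + 4×1 + 6×0 + 3×2 + 3×1 = 64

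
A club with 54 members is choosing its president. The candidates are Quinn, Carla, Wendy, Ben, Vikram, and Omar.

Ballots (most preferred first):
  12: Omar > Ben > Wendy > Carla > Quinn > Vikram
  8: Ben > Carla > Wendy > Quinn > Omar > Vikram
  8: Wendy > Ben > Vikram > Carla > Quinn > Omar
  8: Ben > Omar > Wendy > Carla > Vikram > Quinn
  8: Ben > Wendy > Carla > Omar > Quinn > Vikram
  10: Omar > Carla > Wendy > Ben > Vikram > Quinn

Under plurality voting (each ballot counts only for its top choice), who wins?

Ben

First-place votes: Quinn 0, Carla 0, Wendy 8, Ben 24, Vikram 0, Omar 22.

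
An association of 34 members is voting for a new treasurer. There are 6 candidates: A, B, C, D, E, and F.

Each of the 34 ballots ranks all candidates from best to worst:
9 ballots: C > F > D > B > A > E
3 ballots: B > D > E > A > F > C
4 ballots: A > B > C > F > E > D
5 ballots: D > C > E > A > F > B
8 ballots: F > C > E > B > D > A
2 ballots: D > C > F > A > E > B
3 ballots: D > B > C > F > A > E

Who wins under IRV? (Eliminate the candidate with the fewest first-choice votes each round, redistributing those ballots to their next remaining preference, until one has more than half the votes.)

C

Round 1: A 4, B 3, C 9, D 10, E 0, F 8. E eliminated.
Round 2: A 4, B 3, C 9, D 10, F 8. B eliminated.
Round 3: A 4, C 9, D 13, F 8. A eliminated.
Round 4: C 13, D 13, F 8. F eliminated.
Round 5: C 21, D 13. C has a majority (≥18).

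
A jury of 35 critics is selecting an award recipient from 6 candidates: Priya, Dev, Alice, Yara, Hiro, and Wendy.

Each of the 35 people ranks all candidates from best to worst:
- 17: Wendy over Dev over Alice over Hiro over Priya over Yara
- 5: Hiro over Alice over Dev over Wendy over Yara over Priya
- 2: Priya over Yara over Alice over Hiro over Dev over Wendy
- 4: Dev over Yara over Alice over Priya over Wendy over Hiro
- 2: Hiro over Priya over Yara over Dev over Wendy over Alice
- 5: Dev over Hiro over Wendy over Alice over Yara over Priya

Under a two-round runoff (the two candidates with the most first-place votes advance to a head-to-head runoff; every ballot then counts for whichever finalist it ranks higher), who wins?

Round 1 first-place votes: Priya 2, Dev 9, Alice 0, Yara 0, Hiro 7, Wendy 17. Wendy and Dev advance.
Runoff: Wendy is ranked above Dev on 17 ballots, Dev above Wendy on 18.

Dev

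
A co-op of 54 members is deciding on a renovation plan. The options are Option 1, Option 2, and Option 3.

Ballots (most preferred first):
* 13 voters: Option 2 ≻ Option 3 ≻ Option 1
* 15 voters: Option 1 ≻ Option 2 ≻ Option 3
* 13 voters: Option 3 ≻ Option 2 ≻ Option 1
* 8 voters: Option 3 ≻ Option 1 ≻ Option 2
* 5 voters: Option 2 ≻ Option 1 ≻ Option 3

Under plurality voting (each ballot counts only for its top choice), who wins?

Option 3

First-place votes: Option 1 15, Option 2 18, Option 3 21.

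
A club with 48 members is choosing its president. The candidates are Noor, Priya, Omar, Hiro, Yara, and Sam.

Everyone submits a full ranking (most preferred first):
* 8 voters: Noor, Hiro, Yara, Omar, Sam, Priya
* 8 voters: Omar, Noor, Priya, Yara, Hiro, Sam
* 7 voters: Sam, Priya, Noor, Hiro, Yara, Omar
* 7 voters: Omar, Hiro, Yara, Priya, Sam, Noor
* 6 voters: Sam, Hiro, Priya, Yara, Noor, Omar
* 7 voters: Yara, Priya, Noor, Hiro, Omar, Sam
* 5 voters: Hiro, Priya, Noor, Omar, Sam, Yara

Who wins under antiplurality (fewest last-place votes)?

Last-place votes: Noor 7, Priya 8, Omar 13, Hiro 0, Yara 5, Sam 15.

Hiro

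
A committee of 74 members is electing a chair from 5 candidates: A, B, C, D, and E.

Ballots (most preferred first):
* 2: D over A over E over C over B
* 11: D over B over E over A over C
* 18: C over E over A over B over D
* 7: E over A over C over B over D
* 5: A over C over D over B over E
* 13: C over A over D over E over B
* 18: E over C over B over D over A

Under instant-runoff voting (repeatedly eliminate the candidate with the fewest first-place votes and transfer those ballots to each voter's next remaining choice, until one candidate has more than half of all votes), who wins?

E

Round 1: A 5, B 0, C 31, D 13, E 25. B eliminated.
Round 2: A 5, C 31, D 13, E 25. A eliminated.
Round 3: C 36, D 13, E 25. D eliminated.
Round 4: C 36, E 38. E has a majority (≥38).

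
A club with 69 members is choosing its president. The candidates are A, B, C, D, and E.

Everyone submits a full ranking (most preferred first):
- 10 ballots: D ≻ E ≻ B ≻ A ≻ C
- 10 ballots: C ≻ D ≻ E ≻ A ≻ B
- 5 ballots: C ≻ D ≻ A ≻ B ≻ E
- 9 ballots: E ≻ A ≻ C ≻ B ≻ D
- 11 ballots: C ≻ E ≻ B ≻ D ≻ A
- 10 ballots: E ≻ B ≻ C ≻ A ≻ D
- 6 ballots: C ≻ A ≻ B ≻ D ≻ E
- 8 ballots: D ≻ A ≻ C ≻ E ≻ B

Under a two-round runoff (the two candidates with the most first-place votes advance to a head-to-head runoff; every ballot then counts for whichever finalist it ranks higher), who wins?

Round 1 first-place votes: A 0, B 0, C 32, D 18, E 19. C and E advance.
Runoff: C is ranked above E on 40 ballots, E above C on 29.

C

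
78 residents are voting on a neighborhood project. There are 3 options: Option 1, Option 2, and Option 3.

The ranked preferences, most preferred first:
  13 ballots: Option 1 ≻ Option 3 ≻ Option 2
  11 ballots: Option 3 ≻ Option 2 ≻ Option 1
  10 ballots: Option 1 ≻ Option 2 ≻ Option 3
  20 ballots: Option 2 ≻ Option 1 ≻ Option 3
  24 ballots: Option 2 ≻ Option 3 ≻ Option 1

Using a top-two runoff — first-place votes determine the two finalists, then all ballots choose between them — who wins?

Round 1 first-place votes: Option 1 23, Option 2 44, Option 3 11. Option 2 and Option 1 advance.
Runoff: Option 2 is ranked above Option 1 on 55 ballots, Option 1 above Option 2 on 23.

Option 2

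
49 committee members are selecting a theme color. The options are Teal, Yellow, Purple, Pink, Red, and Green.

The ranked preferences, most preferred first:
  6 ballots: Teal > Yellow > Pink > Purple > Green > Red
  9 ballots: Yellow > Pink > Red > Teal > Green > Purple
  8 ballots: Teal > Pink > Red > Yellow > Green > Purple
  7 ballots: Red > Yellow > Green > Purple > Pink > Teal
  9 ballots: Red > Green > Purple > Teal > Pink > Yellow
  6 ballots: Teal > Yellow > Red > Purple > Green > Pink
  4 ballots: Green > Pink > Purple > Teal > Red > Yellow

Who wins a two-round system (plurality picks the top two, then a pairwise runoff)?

Round 1 first-place votes: Teal 20, Yellow 9, Purple 0, Pink 0, Red 16, Green 4. Teal and Red advance.
Runoff: Teal is ranked above Red on 24 ballots, Red above Teal on 25.

Red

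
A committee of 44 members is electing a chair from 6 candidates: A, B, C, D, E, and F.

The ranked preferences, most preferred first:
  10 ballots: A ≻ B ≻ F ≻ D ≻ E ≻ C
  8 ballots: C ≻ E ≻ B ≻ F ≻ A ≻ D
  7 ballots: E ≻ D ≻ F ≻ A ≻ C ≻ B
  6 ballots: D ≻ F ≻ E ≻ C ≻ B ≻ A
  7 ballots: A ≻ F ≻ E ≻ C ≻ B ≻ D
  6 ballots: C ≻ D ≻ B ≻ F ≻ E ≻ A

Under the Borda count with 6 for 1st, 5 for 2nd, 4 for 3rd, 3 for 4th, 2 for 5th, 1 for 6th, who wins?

A: 10×6 + 8×2 + 7×3 + 6×1 + 7×6 + 6×1 = 151
B: 10×5 + 8×4 + 7×1 + 6×2 + 7×2 + 6×4 = 139
C: 10×1 + 8×6 + 7×2 + 6×3 + 7×3 + 6×6 = 147
D: 10×3 + 8×1 + 7×5 + 6×6 + 7×1 + 6×5 = 146
E: 10×2 + 8×5 + 7×6 + 6×4 + 7×4 + 6×2 = 166
F: 10×4 + 8×3 + 7×4 + 6×5 + 7×5 + 6×3 = 175

F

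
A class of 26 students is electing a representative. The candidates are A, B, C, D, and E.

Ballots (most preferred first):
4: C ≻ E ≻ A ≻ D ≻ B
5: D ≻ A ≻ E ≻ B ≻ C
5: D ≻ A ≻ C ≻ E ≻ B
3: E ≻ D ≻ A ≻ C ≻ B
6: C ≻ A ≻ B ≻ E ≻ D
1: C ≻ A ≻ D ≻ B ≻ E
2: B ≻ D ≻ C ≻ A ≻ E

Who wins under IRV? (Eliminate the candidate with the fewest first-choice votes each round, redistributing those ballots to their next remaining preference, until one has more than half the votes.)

Round 1: A 0, B 2, C 11, D 10, E 3. A eliminated.
Round 2: B 2, C 11, D 10, E 3. B eliminated.
Round 3: C 11, D 12, E 3. E eliminated.
Round 4: C 11, D 15. D has a majority (≥14).

D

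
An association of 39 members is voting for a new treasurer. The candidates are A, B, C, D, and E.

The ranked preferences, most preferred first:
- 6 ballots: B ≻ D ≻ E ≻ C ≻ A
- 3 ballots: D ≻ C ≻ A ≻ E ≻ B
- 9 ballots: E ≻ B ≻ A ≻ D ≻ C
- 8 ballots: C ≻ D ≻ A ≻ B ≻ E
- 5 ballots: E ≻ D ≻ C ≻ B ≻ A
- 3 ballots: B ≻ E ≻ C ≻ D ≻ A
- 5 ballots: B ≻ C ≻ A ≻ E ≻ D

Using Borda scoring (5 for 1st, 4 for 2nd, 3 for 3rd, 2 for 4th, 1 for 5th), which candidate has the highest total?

A: 6×1 + 3×3 + 9×3 + 8×3 + 5×1 + 3×1 + 5×3 = 89
B: 6×5 + 3×1 + 9×4 + 8×2 + 5×2 + 3×5 + 5×5 = 135
C: 6×2 + 3×4 + 9×1 + 8×5 + 5×3 + 3×3 + 5×4 = 117
D: 6×4 + 3×5 + 9×2 + 8×4 + 5×4 + 3×2 + 5×1 = 120
E: 6×3 + 3×2 + 9×5 + 8×1 + 5×5 + 3×4 + 5×2 = 124

B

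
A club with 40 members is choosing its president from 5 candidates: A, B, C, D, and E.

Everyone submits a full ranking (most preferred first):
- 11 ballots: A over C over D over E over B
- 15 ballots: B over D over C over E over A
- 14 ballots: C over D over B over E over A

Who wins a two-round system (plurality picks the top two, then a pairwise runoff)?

Round 1 first-place votes: A 11, B 15, C 14, D 0, E 0. B and C advance.
Runoff: B is ranked above C on 15 ballots, C above B on 25.

C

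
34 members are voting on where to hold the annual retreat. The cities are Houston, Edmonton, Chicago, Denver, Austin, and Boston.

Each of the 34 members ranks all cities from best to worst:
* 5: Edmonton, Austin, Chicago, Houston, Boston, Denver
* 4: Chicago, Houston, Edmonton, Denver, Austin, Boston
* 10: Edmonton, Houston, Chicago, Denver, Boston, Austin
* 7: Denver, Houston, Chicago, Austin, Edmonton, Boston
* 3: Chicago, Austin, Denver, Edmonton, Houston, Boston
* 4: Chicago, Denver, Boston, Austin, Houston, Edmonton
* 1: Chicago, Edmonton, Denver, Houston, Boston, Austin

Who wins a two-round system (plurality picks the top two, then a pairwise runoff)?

Round 1 first-place votes: Houston 0, Edmonton 15, Chicago 12, Denver 7, Austin 0, Boston 0. Edmonton and Chicago advance.
Runoff: Edmonton is ranked above Chicago on 15 ballots, Chicago above Edmonton on 19.

Chicago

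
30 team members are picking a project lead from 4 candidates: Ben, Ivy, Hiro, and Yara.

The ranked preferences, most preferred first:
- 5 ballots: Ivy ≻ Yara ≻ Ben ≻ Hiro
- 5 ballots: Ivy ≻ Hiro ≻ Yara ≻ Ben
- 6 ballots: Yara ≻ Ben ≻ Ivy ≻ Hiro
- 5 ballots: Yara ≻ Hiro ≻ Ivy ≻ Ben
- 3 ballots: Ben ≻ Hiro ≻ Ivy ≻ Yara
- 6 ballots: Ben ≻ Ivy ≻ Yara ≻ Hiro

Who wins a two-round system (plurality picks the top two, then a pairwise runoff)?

Round 1 first-place votes: Ben 9, Ivy 10, Hiro 0, Yara 11. Yara and Ivy advance.
Runoff: Yara is ranked above Ivy on 11 ballots, Ivy above Yara on 19.

Ivy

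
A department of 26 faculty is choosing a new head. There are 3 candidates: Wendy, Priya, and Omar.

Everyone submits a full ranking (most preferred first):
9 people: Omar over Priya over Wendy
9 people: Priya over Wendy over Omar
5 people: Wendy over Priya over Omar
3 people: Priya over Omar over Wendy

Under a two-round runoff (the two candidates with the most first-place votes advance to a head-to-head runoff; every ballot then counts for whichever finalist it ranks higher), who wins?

Priya

Round 1 first-place votes: Wendy 5, Priya 12, Omar 9. Priya and Omar advance.
Runoff: Priya is ranked above Omar on 17 ballots, Omar above Priya on 9.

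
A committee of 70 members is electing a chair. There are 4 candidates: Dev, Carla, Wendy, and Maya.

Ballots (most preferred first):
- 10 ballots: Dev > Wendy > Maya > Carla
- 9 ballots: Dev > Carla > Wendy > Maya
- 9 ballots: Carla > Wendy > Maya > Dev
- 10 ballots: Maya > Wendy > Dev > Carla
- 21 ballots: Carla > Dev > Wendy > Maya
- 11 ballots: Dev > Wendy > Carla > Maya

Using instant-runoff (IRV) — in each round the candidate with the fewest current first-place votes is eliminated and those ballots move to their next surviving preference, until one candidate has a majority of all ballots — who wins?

Round 1: Dev 30, Carla 30, Wendy 0, Maya 10. Wendy eliminated.
Round 2: Dev 30, Carla 30, Maya 10. Maya eliminated.
Round 3: Dev 40, Carla 30. Dev has a majority (≥36).

Dev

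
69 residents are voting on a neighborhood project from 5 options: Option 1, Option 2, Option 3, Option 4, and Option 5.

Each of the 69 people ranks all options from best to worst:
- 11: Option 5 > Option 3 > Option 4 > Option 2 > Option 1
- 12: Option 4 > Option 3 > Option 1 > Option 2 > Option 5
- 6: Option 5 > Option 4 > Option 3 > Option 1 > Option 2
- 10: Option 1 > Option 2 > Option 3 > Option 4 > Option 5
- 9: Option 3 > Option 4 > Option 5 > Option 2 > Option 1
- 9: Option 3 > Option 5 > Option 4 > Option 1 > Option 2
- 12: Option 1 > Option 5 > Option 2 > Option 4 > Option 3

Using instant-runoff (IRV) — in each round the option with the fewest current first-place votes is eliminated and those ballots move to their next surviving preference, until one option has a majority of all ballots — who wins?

Round 1: Option 1 22, Option 2 0, Option 3 18, Option 4 12, Option 5 17. Option 2 eliminated.
Round 2: Option 1 22, Option 3 18, Option 4 12, Option 5 17. Option 4 eliminated.
Round 3: Option 1 22, Option 3 30, Option 5 17. Option 5 eliminated.
Round 4: Option 1 22, Option 3 47. Option 3 has a majority (≥35).

Option 3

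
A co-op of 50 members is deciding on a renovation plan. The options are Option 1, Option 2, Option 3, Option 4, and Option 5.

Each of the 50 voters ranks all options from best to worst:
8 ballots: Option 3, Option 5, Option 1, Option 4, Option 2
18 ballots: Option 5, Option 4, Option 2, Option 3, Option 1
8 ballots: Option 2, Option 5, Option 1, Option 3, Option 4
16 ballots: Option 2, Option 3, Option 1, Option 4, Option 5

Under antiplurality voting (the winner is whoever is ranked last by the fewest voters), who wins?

Last-place votes: Option 1 18, Option 2 8, Option 3 0, Option 4 8, Option 5 16.

Option 3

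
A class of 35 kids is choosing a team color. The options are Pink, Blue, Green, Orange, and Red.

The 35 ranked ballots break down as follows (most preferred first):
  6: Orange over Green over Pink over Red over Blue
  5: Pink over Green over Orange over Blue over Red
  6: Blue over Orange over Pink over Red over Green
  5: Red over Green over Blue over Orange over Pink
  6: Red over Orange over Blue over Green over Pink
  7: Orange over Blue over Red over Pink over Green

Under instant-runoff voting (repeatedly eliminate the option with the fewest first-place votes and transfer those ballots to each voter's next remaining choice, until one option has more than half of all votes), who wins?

Round 1: Pink 5, Blue 6, Green 0, Orange 13, Red 11. Green eliminated.
Round 2: Pink 5, Blue 6, Orange 13, Red 11. Pink eliminated.
Round 3: Blue 6, Orange 18, Red 11. Orange has a majority (≥18).

Orange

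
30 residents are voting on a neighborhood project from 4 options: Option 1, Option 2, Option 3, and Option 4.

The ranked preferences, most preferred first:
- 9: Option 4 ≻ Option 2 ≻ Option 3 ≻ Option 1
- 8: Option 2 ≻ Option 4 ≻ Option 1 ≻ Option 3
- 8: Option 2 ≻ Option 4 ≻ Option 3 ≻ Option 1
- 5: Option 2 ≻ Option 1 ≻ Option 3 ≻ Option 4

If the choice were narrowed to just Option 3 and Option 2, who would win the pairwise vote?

Option 3 is ranked above Option 2 on 0 ballots; Option 2 above Option 3 on 30.

Option 2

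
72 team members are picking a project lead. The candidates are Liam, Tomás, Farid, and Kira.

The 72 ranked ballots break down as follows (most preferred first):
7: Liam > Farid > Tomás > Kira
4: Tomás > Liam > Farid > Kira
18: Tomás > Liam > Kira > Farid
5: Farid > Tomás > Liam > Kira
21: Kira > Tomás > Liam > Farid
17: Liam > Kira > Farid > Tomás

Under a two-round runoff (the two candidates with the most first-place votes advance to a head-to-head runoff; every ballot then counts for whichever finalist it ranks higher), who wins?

Round 1 first-place votes: Liam 24, Tomás 22, Farid 5, Kira 21. Liam and Tomás advance.
Runoff: Liam is ranked above Tomás on 24 ballots, Tomás above Liam on 48.

Tomás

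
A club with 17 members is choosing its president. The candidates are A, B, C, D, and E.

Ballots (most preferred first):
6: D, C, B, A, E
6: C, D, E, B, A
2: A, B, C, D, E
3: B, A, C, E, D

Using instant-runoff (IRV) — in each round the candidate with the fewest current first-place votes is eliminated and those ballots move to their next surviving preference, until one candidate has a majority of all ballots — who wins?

Round 1: A 2, B 3, C 6, D 6, E 0. E eliminated.
Round 2: A 2, B 3, C 6, D 6. A eliminated.
Round 3: B 5, C 6, D 6. B eliminated.
Round 4: C 11, D 6. C has a majority (≥9).

C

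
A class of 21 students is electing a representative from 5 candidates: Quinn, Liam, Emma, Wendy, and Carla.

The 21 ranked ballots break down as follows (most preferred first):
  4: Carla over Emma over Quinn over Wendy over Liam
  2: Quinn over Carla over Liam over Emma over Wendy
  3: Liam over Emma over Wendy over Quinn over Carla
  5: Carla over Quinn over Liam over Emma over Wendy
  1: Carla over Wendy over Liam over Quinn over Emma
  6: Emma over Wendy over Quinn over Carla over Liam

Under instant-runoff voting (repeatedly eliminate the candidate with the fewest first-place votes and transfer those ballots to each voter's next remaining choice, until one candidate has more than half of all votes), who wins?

Round 1: Quinn 2, Liam 3, Emma 6, Wendy 0, Carla 10. Wendy eliminated.
Round 2: Quinn 2, Liam 3, Emma 6, Carla 10. Quinn eliminated.
Round 3: Liam 3, Emma 6, Carla 12. Carla has a majority (≥11).

Carla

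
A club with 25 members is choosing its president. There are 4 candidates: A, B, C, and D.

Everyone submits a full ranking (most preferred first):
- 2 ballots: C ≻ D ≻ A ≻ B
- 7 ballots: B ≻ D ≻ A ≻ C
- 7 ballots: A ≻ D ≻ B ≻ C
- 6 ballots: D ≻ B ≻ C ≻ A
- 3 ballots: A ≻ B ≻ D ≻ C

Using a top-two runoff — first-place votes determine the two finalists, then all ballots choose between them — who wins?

B

Round 1 first-place votes: A 10, B 7, C 2, D 6. A and B advance.
Runoff: A is ranked above B on 12 ballots, B above A on 13.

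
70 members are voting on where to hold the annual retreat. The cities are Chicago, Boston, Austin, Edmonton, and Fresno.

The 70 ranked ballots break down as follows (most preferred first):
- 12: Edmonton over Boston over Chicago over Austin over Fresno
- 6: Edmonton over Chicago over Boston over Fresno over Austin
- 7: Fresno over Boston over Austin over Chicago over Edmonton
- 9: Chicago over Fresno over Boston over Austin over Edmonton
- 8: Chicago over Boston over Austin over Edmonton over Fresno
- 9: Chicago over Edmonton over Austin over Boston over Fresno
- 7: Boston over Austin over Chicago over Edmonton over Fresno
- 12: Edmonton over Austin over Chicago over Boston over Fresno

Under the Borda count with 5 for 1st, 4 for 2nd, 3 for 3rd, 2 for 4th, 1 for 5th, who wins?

Chicago: 12×3 + 6×4 + 7×2 + 9×5 + 8×5 + 9×5 + 7×3 + 12×3 = 261
Boston: 12×4 + 6×3 + 7×4 + 9×3 + 8×4 + 9×2 + 7×5 + 12×2 = 230
Austin: 12×2 + 6×1 + 7×3 + 9×2 + 8×3 + 9×3 + 7×4 + 12×4 = 196
Edmonton: 12×5 + 6×5 + 7×1 + 9×1 + 8×2 + 9×4 + 7×2 + 12×5 = 232
Fresno: 12×1 + 6×2 + 7×5 + 9×4 + 8×1 + 9×1 + 7×1 + 12×1 = 131

Chicago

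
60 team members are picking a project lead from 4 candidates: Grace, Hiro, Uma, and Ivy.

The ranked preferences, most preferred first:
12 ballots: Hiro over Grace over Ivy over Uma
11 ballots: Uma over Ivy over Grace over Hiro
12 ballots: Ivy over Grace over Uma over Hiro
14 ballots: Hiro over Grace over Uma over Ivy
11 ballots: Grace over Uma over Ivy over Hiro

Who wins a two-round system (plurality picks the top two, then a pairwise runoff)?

Round 1 first-place votes: Grace 11, Hiro 26, Uma 11, Ivy 12. Hiro and Ivy advance.
Runoff: Hiro is ranked above Ivy on 26 ballots, Ivy above Hiro on 34.

Ivy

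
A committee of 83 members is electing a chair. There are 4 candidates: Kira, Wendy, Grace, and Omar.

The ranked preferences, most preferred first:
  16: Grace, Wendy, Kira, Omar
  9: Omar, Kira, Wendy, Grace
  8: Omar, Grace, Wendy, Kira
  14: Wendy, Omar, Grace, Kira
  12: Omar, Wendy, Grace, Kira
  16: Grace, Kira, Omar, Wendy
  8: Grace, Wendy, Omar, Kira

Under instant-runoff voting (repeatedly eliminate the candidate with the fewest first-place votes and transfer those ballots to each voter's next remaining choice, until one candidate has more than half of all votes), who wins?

Omar

Round 1: Kira 0, Wendy 14, Grace 40, Omar 29. Kira eliminated.
Round 2: Wendy 14, Grace 40, Omar 29. Wendy eliminated.
Round 3: Grace 40, Omar 43. Omar has a majority (≥42).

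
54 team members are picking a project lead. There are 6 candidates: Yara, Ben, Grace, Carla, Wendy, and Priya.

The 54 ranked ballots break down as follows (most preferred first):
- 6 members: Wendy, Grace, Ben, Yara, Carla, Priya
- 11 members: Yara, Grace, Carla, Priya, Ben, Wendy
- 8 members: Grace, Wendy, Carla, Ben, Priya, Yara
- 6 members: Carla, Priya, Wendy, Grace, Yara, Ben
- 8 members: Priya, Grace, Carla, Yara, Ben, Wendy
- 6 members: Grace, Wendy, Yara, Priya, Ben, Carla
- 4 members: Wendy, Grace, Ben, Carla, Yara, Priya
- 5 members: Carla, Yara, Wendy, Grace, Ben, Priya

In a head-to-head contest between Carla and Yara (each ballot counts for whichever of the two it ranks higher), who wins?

Carla is ranked above Yara on 31 ballots; Yara above Carla on 23.

Carla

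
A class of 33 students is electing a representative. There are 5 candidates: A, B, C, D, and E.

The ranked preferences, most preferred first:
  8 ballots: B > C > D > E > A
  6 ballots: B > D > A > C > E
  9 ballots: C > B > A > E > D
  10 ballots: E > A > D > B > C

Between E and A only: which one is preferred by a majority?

E

E is ranked above A on 18 ballots; A above E on 15.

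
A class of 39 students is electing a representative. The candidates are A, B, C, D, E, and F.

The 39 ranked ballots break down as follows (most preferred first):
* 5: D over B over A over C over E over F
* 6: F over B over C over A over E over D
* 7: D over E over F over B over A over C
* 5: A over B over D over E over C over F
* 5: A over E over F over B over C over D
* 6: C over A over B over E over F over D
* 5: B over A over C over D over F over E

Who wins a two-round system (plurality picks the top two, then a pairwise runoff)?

Round 1 first-place votes: A 10, B 5, C 6, D 12, E 0, F 6. D and A advance.
Runoff: D is ranked above A on 12 ballots, A above D on 27.

A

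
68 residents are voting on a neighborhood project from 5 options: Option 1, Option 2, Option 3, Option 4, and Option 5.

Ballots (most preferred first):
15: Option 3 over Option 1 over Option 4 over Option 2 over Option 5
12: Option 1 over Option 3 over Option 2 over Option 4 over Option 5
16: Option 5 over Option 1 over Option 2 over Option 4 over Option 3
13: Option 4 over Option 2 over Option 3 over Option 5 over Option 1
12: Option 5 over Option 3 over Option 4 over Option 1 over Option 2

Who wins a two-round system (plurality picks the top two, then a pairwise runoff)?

Round 1 first-place votes: Option 1 12, Option 2 0, Option 3 15, Option 4 13, Option 5 28. Option 5 and Option 3 advance.
Runoff: Option 5 is ranked above Option 3 on 28 ballots, Option 3 above Option 5 on 40.

Option 3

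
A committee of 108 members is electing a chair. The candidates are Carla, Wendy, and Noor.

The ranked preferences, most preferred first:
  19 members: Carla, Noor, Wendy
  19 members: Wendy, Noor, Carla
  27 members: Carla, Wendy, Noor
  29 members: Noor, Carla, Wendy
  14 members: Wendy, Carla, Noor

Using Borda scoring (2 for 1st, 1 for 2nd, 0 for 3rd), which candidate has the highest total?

Carla: 19×2 + 19×0 + 27×2 + 29×1 + 14×1 = 135
Wendy: 19×0 + 19×2 + 27×1 + 29×0 + 14×2 = 93
Noor: 19×1 + 19×1 + 27×0 + 29×2 + 14×0 = 96

Carla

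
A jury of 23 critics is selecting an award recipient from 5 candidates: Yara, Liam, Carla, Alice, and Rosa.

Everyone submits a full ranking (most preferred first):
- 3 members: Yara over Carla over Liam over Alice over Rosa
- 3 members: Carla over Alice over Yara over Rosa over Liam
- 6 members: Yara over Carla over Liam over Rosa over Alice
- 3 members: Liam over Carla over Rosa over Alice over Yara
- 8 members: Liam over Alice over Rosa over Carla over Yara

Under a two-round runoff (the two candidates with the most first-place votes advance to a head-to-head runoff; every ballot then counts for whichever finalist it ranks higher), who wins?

Round 1 first-place votes: Yara 9, Liam 11, Carla 3, Alice 0, Rosa 0. Liam and Yara advance.
Runoff: Liam is ranked above Yara on 11 ballots, Yara above Liam on 12.

Yara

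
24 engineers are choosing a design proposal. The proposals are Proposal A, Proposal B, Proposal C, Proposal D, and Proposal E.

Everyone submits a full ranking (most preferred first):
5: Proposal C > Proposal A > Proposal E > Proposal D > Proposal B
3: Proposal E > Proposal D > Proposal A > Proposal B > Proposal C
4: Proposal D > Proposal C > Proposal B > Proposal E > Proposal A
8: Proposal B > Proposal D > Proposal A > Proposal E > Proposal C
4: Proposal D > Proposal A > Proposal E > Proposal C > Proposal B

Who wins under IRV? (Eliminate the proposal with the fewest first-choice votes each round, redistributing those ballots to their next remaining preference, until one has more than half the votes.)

Proposal D

Round 1: Proposal A 0, Proposal B 8, Proposal C 5, Proposal D 8, Proposal E 3. Proposal A eliminated.
Round 2: Proposal B 8, Proposal C 5, Proposal D 8, Proposal E 3. Proposal E eliminated.
Round 3: Proposal B 8, Proposal C 5, Proposal D 11. Proposal C eliminated.
Round 4: Proposal B 8, Proposal D 16. Proposal D has a majority (≥13).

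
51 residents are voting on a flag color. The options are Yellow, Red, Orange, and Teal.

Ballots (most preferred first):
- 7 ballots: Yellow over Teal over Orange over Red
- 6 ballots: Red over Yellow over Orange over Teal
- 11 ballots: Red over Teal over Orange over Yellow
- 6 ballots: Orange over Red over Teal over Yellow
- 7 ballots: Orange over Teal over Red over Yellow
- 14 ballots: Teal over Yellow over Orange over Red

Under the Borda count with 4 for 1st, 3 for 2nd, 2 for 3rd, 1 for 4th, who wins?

Teal

Yellow: 7×4 + 6×3 + 11×1 + 6×1 + 7×1 + 14×3 = 112
Red: 7×1 + 6×4 + 11×4 + 6×3 + 7×2 + 14×1 = 121
Orange: 7×2 + 6×2 + 11×2 + 6×4 + 7×4 + 14×2 = 128
Teal: 7×3 + 6×1 + 11×3 + 6×2 + 7×3 + 14×4 = 149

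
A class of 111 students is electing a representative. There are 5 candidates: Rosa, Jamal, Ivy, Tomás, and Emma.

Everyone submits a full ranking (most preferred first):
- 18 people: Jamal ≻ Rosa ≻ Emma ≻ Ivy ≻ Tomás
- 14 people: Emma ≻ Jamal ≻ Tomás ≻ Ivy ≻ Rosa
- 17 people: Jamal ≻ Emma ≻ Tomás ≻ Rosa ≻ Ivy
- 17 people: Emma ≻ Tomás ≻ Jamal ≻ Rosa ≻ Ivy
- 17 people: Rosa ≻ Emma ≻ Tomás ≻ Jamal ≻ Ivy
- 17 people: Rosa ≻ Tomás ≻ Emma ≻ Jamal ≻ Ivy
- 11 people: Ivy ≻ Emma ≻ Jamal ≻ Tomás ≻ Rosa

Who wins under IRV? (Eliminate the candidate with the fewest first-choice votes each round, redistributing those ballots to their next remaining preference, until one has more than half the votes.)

Round 1: Rosa 34, Jamal 35, Ivy 11, Tomás 0, Emma 31. Tomás eliminated.
Round 2: Rosa 34, Jamal 35, Ivy 11, Emma 31. Ivy eliminated.
Round 3: Rosa 34, Jamal 35, Emma 42. Rosa eliminated.
Round 4: Jamal 35, Emma 76. Emma has a majority (≥56).

Emma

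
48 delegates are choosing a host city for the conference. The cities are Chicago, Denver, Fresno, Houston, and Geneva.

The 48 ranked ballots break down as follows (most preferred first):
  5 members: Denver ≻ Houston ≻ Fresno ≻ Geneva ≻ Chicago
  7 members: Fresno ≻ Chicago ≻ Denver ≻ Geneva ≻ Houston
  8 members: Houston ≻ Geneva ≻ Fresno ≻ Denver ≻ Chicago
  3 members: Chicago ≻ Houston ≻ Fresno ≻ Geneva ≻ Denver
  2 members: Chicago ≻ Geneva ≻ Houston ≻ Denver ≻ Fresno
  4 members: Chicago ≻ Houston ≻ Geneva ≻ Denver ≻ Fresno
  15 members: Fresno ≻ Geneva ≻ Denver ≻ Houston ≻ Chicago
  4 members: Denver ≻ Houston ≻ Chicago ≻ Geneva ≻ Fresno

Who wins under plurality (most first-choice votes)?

First-place votes: Chicago 9, Denver 9, Fresno 22, Houston 8, Geneva 0.

Fresno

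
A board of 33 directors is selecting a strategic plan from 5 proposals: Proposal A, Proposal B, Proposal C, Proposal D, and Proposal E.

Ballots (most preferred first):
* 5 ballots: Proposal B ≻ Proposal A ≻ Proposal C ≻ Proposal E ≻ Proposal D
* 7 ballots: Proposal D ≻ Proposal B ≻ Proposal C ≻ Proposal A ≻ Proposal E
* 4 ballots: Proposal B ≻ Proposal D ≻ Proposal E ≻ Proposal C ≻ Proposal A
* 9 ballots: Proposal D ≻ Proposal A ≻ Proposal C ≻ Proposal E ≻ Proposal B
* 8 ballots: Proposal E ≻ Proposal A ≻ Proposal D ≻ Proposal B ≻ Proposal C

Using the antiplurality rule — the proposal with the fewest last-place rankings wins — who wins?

Proposal A

Last-place votes: Proposal A 4, Proposal B 9, Proposal C 8, Proposal D 5, Proposal E 7.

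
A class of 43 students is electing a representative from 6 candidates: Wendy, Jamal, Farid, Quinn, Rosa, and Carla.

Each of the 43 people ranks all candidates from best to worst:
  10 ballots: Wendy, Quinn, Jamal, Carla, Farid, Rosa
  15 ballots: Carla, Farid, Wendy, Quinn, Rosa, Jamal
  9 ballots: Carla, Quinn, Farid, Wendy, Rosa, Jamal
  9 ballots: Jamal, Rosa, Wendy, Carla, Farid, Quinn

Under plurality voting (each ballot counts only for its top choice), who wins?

Carla

First-place votes: Wendy 10, Jamal 9, Farid 0, Quinn 0, Rosa 0, Carla 24.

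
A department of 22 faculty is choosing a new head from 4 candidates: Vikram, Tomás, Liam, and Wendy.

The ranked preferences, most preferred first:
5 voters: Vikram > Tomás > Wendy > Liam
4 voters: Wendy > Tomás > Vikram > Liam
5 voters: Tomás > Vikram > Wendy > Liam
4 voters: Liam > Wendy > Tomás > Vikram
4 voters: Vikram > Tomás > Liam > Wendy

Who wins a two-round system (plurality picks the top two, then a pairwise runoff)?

Round 1 first-place votes: Vikram 9, Tomás 5, Liam 4, Wendy 4. Vikram and Tomás advance.
Runoff: Vikram is ranked above Tomás on 9 ballots, Tomás above Vikram on 13.

Tomás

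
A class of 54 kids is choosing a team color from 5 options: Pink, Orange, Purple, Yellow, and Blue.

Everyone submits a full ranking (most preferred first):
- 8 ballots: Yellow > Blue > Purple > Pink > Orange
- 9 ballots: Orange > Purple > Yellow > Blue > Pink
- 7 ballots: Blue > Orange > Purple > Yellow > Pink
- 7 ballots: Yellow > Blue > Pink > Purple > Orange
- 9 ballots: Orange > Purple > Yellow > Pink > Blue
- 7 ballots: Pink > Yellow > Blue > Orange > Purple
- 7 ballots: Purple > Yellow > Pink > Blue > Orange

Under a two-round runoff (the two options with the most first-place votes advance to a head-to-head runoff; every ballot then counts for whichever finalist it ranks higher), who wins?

Yellow

Round 1 first-place votes: Pink 7, Orange 18, Purple 7, Yellow 15, Blue 7. Orange and Yellow advance.
Runoff: Orange is ranked above Yellow on 25 ballots, Yellow above Orange on 29.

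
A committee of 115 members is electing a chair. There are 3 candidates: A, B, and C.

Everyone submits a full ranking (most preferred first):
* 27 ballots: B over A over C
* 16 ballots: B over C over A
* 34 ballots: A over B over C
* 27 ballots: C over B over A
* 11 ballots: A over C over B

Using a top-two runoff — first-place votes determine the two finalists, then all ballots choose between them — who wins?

B

Round 1 first-place votes: A 45, B 43, C 27. A and B advance.
Runoff: A is ranked above B on 45 ballots, B above A on 70.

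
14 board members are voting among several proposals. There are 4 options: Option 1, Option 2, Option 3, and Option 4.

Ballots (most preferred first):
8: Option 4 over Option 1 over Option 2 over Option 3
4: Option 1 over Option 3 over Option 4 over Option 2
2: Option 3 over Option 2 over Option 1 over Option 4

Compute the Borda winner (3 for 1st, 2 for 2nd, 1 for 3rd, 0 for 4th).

Option 1: 8×2 + 4×3 + 2×1 = 30
Option 2: 8×1 + 4×0 + 2×2 = 12
Option 3: 8×0 + 4×2 + 2×3 = 14
Option 4: 8×3 + 4×1 + 2×0 = 28

Option 1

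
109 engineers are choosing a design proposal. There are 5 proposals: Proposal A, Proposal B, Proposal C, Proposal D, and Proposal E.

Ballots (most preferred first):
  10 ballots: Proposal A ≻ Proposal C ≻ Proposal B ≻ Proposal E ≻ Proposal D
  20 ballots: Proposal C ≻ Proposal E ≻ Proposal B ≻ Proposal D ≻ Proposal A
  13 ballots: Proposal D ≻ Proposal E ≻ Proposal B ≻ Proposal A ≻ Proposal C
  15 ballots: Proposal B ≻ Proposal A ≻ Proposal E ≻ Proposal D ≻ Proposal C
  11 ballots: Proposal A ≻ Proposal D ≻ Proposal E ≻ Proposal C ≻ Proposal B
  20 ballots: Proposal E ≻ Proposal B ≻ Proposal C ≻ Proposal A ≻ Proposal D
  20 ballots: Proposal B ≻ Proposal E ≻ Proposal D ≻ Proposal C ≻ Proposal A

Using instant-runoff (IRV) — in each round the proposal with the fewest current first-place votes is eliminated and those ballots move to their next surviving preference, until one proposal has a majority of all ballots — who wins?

Proposal E

Round 1: Proposal A 21, Proposal B 35, Proposal C 20, Proposal D 13, Proposal E 20. Proposal D eliminated.
Round 2: Proposal A 21, Proposal B 35, Proposal C 20, Proposal E 33. Proposal C eliminated.
Round 3: Proposal A 21, Proposal B 35, Proposal E 53. Proposal A eliminated.
Round 4: Proposal B 45, Proposal E 64. Proposal E has a majority (≥55).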